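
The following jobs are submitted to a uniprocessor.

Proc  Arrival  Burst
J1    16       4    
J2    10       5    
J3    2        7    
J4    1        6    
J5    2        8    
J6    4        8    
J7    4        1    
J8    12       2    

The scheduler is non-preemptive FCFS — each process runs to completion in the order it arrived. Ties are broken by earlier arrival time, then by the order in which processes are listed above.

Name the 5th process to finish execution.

J7

Gantt: | idle 0-1 | J4 1-7 | J3 7-14 | J5 14-22 | J6 22-30 | J7 30-31 | J2 31-36 | J8 36-38 | J1 38-42 |
Completion: J1=42  J2=36  J3=14  J4=7  J5=22  J6=30  J7=31  J8=38
Finish order: J4 → J3 → J5 → J6 → J7 → J2 → J8 → J1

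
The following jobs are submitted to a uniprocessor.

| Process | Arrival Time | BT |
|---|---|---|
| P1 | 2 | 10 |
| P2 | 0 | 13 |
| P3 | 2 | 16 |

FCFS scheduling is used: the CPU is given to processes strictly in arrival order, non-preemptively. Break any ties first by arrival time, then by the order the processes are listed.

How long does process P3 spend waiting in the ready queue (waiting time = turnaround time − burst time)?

21

Gantt: | P2 0-13 | P1 13-23 | P3 23-39 |
Completion: P1=23  P2=13  P3=39
Turnaround (C−A): P1=21  P2=13  P3=37
Waiting(P3) = turnaround − burst = 37 − 16 = 21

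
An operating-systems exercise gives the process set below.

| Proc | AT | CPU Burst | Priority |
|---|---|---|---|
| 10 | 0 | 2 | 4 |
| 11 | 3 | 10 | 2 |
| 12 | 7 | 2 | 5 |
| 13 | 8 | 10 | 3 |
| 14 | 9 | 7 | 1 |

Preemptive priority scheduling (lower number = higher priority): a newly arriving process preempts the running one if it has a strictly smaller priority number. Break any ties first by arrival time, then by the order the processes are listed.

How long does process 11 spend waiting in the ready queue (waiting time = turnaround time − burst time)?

Gantt: | 10 0-2 | idle 2-3 | 11 3-9 | 14 9-16 | 11 16-20 | 13 20-30 | 12 30-32 |
Completion: 10=2  11=20  12=32  13=30  14=16
Waiting(11) = turnaround − burst = 17 − 10 = 7

7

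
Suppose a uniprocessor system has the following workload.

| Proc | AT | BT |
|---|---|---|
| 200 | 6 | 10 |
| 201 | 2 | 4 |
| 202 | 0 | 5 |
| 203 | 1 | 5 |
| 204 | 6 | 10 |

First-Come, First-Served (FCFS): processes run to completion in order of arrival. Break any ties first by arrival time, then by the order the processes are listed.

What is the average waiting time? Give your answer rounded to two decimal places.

7.60

Schedule: | 202 0-5 | 203 5-10 | 201 10-14 | 200 14-24 | 204 24-34 |
Completion: 200=24  201=14  202=5  203=10  204=34
Waiting times: 200=8, 201=8, 202=0, 203=4, 204=18
Average waiting = (8+8+0+4+18) / 5 = 38/5 = 7.60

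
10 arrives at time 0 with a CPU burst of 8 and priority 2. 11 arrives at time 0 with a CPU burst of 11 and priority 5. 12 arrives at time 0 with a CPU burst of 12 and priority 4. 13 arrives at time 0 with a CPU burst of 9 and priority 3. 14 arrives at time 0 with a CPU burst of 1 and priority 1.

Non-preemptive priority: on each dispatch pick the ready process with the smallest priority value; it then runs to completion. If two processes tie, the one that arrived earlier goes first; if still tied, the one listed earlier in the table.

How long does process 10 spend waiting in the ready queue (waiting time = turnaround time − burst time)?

Schedule: | 14 0-1 | 10 1-9 | 13 9-18 | 12 18-30 | 11 30-41 |
Completion: 10=9  11=41  12=30  13=18  14=1
Turnaround (C−A): 10=9  11=41  12=30  13=18  14=1
Waiting(10) = turnaround − burst = 9 − 8 = 1

1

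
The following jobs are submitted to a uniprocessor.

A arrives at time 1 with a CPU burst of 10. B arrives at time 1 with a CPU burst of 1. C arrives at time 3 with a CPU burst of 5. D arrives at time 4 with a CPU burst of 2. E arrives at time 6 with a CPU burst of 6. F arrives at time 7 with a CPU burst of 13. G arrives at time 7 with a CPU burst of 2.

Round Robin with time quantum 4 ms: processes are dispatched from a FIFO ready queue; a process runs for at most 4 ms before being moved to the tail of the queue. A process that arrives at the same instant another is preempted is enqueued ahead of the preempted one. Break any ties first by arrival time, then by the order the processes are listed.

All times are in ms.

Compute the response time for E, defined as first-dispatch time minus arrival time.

10

Gantt: | idle 0-1 | A 1-5 | B 5-6 | C 6-10 | D 10-12 | A 12-16 | E 16-20 | F 20-24 | G 24-26 | C 26-27 | A 27-29 | E 29-31 | F 31-40 |
Completion: A=29  B=6  C=27  D=12  E=31  F=40  G=26
Turnaround (C−A): A=28  B=5  C=24  D=8  E=25  F=33  G=19
Response(E) = first start − arrival = 16 − 6 = 10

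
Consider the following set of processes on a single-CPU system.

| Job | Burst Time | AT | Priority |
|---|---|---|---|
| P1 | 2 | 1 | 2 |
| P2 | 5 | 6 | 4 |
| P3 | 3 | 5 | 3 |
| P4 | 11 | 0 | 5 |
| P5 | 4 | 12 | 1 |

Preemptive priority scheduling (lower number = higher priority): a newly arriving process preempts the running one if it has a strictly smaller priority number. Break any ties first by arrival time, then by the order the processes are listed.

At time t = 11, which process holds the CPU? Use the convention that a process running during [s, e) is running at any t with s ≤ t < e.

P2

Schedule: | P4 0-1 | P1 1-3 | P4 3-5 | P3 5-8 | P2 8-12 | P5 12-16 | P2 16-17 | P4 17-25 |
Completion: P1=3  P2=17  P3=8  P4=25  P5=16
Turnaround (C−A): P1=2  P2=11  P3=3  P4=25  P5=4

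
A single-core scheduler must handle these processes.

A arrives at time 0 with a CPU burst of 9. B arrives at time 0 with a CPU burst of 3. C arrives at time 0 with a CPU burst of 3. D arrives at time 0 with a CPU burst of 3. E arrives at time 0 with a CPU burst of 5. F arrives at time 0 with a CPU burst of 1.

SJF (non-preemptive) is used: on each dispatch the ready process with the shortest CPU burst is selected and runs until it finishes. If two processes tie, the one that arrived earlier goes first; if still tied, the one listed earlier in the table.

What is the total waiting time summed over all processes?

Gantt: | F 0-1 | B 1-4 | C 4-7 | D 7-10 | E 10-15 | A 15-24 |
Completion: A=24  B=4  C=7  D=10  E=15  F=1
Turnaround (C−A): A=24  B=4  C=7  D=10  E=15  F=1
Waiting = turnaround − burst: A=15, B=1, C=4, D=7, E=10, F=0
Total waiting = 15 + 1 + 4 + 7 + 10 + 0 = 37

37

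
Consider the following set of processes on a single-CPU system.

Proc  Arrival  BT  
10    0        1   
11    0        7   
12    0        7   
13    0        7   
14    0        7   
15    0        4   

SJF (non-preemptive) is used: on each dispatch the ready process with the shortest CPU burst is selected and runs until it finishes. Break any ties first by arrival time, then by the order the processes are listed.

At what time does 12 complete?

19

Schedule: | 10 0-1 | 15 1-5 | 11 5-12 | 12 12-19 | 13 19-26 | 14 26-33 |
Completion: 10=1  11=12  12=19  13=26  14=33  15=5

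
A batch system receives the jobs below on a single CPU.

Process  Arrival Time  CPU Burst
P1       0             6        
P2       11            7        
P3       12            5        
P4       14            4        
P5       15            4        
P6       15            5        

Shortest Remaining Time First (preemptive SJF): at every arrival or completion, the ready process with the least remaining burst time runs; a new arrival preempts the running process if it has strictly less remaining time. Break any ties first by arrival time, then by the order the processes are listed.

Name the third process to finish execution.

P4

Schedule: | P1 0-6 | idle 6-11 | P2 11-12 | P3 12-17 | P4 17-21 | P5 21-25 | P6 25-30 | P2 30-36 |
Completion: P1=6  P2=36  P3=17  P4=21  P5=25  P6=30
Turnaround (C−A): P1=6  P2=25  P3=5  P4=7  P5=10  P6=15
Finish order: P1 → P3 → P4 → P5 → P6 → P2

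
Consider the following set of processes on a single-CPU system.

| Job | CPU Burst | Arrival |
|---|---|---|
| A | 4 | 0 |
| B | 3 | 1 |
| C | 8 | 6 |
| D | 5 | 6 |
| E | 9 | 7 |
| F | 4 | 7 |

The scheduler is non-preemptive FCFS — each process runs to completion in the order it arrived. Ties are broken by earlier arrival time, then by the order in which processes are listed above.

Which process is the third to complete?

Gantt: | A 0-4 | B 4-7 | C 7-15 | D 15-20 | E 20-29 | F 29-33 |
Completion: A=4  B=7  C=15  D=20  E=29  F=33
Finish order: A → B → C → D → E → F

C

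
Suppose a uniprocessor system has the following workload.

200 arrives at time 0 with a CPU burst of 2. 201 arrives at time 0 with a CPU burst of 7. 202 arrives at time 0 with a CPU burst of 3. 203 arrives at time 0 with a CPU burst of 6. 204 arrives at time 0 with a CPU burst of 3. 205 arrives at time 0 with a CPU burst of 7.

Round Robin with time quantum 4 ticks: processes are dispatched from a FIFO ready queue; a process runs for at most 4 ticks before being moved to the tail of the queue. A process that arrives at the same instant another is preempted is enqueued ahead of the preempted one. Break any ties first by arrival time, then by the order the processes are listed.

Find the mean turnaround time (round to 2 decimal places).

Gantt: | 200 0-2 | 201 2-6 | 202 6-9 | 203 9-13 | 204 13-16 | 205 16-20 | 201 20-23 | 203 23-25 | 205 25-28 |
Completion: 200=2  201=23  202=9  203=25  204=16  205=28
Turnaround times: 200=2, 201=23, 202=9, 203=25, 204=16, 205=28
Average turnaround = (2+23+9+25+16+28) / 6 = 103/6 = 17.17

17.17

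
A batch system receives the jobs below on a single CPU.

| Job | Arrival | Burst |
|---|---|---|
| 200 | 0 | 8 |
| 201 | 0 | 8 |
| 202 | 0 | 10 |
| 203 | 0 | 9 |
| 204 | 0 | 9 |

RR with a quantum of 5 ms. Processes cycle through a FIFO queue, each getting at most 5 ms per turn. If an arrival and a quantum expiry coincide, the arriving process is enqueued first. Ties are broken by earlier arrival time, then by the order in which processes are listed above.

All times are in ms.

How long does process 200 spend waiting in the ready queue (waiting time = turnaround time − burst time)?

Timeline: | 200 0-5 | 201 5-10 | 202 10-15 | 203 15-20 | 204 20-25 | 200 25-28 | 201 28-31 | 202 31-36 | 203 36-40 | 204 40-44 |
Completion: 200=28  201=31  202=36  203=40  204=44
Waiting(200) = turnaround − burst = 28 − 8 = 20

20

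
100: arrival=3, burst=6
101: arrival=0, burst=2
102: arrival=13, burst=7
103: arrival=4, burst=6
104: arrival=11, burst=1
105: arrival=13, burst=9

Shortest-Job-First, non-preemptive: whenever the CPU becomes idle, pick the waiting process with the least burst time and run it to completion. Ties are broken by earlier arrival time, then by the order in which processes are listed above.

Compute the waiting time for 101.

0

Schedule: | 101 0-2 | idle 2-3 | 100 3-9 | 103 9-15 | 104 15-16 | 102 16-23 | 105 23-32 |
Completion: 100=9  101=2  102=23  103=15  104=16  105=32
Waiting(101) = turnaround − burst = 2 − 2 = 0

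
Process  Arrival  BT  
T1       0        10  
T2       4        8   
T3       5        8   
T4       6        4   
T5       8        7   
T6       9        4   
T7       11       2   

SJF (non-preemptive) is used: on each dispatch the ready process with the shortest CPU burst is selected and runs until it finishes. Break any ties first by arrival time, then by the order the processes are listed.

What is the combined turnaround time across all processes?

122

Schedule: | T1 0-10 | T4 10-14 | T7 14-16 | T6 16-20 | T5 20-27 | T2 27-35 | T3 35-43 |
Completion: T1=10  T2=35  T3=43  T4=14  T5=27  T6=20  T7=16
Turnaround (C−A): T1=10  T2=31  T3=38  T4=8  T5=19  T6=11  T7=5
Turnaround = completion − arrival: T1=10, T2=31, T3=38, T4=8, T5=19, T6=11, T7=5
Total turnaround = 10 + 31 + 38 + 8 + 19 + 11 + 5 = 122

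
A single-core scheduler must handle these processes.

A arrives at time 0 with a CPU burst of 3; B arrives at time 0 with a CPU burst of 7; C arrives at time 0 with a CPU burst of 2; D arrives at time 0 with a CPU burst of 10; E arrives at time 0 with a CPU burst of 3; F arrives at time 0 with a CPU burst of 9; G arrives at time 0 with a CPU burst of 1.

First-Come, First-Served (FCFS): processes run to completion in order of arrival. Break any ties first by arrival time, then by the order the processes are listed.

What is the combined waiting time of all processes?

106

Schedule: | A 0-3 | B 3-10 | C 10-12 | D 12-22 | E 22-25 | F 25-34 | G 34-35 |
Completion: A=3  B=10  C=12  D=22  E=25  F=34  G=35
Turnaround (C−A): A=3  B=10  C=12  D=22  E=25  F=34  G=35
Waiting = turnaround − burst: A=0, B=3, C=10, D=12, E=22, F=25, G=34
Total waiting = 0 + 3 + 10 + 12 + 22 + 25 + 34 = 106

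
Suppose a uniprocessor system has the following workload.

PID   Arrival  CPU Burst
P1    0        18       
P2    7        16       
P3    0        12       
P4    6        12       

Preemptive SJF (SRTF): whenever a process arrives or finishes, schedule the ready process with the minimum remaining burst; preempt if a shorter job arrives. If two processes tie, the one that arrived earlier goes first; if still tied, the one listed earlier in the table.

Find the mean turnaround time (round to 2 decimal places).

30.25

Timeline: | P3 0-12 | P4 12-24 | P2 24-40 | P1 40-58 |
Completion: P1=58  P2=40  P3=12  P4=24
Turnaround (C−A): P1=58  P2=33  P3=12  P4=18
Turnaround times: P1=58, P2=33, P3=12, P4=18
Average turnaround = (58+33+12+18) / 4 = 121/4 = 30.25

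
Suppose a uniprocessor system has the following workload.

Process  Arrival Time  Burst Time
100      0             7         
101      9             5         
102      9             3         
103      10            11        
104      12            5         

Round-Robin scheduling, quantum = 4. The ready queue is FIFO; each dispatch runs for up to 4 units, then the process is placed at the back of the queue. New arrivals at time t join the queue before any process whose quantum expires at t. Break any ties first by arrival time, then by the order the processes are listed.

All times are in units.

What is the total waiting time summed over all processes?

Schedule: | 100 0-7 | idle 7-9 | 101 9-13 | 102 13-16 | 103 16-20 | 104 20-24 | 101 24-25 | 103 25-29 | 104 29-30 | 103 30-33 |
Completion: 100=7  101=25  102=16  103=33  104=30
Turnaround (C−A): 100=7  101=16  102=7  103=23  104=18
Waiting = turnaround − burst: 100=0, 101=11, 102=4, 103=12, 104=13
Total waiting = 0 + 11 + 4 + 12 + 13 = 40

40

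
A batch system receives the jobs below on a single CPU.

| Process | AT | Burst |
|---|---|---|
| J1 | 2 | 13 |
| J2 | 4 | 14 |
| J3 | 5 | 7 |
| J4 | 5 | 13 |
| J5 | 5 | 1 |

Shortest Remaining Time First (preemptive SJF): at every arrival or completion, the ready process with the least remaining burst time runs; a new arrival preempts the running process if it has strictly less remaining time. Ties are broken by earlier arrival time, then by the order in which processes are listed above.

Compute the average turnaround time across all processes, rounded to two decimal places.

Gantt: | idle 0-2 | J1 2-5 | J5 5-6 | J3 6-13 | J1 13-23 | J4 23-36 | J2 36-50 |
Completion: J1=23  J2=50  J3=13  J4=36  J5=6
Turnaround (C−A): J1=21  J2=46  J3=8  J4=31  J5=1
Turnaround times: J1=21, J2=46, J3=8, J4=31, J5=1
Average turnaround = (21+46+8+31+1) / 5 = 107/5 = 21.40

21.40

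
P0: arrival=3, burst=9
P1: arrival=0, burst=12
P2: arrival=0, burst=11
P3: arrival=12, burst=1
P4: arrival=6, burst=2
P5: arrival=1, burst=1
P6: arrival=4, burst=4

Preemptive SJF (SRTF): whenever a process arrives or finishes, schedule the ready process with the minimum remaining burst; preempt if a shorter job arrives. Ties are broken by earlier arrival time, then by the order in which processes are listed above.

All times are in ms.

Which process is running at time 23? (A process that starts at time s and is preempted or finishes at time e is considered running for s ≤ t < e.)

Gantt: | P2 0-1 | P5 1-2 | P2 2-4 | P6 4-8 | P4 8-10 | P2 10-12 | P3 12-13 | P2 13-19 | P0 19-28 | P1 28-40 |
Completion: P0=28  P1=40  P2=19  P3=13  P4=10  P5=2  P6=8

P0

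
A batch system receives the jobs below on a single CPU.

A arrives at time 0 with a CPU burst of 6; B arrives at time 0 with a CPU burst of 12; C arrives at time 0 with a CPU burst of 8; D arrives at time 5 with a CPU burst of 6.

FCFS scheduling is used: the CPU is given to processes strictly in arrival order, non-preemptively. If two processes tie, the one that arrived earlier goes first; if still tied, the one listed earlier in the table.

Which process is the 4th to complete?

D

Schedule: | A 0-6 | B 6-18 | C 18-26 | D 26-32 |
Completion: A=6  B=18  C=26  D=32
Finish order: A → B → C → D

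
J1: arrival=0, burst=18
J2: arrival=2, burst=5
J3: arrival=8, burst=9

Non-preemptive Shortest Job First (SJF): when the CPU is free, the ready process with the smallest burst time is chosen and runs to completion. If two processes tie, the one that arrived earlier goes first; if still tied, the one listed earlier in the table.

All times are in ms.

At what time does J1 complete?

18

Gantt: | J1 0-18 | J2 18-23 | J3 23-32 |
Completion: J1=18  J2=23  J3=32
Turnaround (C−A): J1=18  J2=21  J3=24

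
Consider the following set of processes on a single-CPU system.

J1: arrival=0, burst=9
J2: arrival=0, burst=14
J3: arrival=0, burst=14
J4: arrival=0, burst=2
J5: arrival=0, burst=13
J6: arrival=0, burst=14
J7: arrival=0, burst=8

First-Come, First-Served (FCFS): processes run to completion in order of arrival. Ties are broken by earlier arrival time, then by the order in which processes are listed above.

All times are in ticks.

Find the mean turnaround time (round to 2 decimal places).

42.86

Timeline: | J1 0-9 | J2 9-23 | J3 23-37 | J4 37-39 | J5 39-52 | J6 52-66 | J7 66-74 |
Completion: J1=9  J2=23  J3=37  J4=39  J5=52  J6=66  J7=74
Turnaround (C−A): J1=9  J2=23  J3=37  J4=39  J5=52  J6=66  J7=74
Turnaround times: J1=9, J2=23, J3=37, J4=39, J5=52, J6=66, J7=74
Average turnaround = (9+23+37+39+52+66+74) / 7 = 300/7 = 42.86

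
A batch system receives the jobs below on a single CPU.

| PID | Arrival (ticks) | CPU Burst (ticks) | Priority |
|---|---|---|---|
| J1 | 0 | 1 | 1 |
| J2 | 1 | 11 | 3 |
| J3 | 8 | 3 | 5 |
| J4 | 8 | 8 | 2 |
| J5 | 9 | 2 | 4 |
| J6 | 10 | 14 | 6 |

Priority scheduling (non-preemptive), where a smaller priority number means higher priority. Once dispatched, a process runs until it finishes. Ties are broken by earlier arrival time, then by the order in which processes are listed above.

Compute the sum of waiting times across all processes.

Gantt: | J1 0-1 | J2 1-12 | J4 12-20 | J5 20-22 | J3 22-25 | J6 25-39 |
Completion: J1=1  J2=12  J3=25  J4=20  J5=22  J6=39
Turnaround (C−A): J1=1  J2=11  J3=17  J4=12  J5=13  J6=29
Waiting = turnaround − burst: J1=0, J2=0, J3=14, J4=4, J5=11, J6=15
Total waiting = 0 + 0 + 14 + 4 + 11 + 15 = 44

44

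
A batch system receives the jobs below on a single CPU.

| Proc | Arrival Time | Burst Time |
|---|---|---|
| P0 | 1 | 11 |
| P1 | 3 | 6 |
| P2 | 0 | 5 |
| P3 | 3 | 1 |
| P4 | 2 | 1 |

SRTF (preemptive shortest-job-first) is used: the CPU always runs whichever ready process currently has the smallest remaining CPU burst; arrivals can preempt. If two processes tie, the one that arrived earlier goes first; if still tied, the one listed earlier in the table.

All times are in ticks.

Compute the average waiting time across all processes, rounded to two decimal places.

3.60

Timeline: | P2 0-2 | P4 2-3 | P3 3-4 | P2 4-7 | P1 7-13 | P0 13-24 |
Completion: P0=24  P1=13  P2=7  P3=4  P4=3
Turnaround (C−A): P0=23  P1=10  P2=7  P3=1  P4=1
Waiting times: P0=12, P1=4, P2=2, P3=0, P4=0
Average waiting = (12+4+2+0+0) / 5 = 18/5 = 3.60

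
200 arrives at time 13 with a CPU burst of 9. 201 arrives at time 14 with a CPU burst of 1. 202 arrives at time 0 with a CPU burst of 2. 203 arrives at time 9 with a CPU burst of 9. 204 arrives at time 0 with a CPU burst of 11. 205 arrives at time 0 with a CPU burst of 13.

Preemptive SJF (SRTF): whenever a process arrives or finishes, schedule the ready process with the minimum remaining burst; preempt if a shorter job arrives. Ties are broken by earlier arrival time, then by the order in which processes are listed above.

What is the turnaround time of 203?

Timeline: | 202 0-2 | 204 2-13 | 203 13-14 | 201 14-15 | 203 15-23 | 200 23-32 | 205 32-45 |
Completion: 200=32  201=15  202=2  203=23  204=13  205=45
Turnaround(203) = completion − arrival = 23 − 9 = 14

14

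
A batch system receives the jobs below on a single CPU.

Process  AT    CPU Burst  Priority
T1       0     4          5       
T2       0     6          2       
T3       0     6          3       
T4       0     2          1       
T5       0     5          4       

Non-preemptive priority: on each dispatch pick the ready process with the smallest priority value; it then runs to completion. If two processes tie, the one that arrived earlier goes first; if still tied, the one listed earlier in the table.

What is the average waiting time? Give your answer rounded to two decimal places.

8.60

Gantt: | T4 0-2 | T2 2-8 | T3 8-14 | T5 14-19 | T1 19-23 |
Completion: T1=23  T2=8  T3=14  T4=2  T5=19
Waiting times: T1=19, T2=2, T3=8, T4=0, T5=14
Average waiting = (19+2+8+0+14) / 5 = 43/5 = 8.60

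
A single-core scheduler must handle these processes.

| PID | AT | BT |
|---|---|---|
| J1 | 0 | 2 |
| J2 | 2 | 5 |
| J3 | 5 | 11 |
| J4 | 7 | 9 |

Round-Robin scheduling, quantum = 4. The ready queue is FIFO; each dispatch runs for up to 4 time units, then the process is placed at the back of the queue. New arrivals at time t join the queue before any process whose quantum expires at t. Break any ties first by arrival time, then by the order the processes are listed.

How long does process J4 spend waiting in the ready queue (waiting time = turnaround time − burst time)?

11

Schedule: | J1 0-2 | J2 2-6 | J3 6-10 | J2 10-11 | J4 11-15 | J3 15-19 | J4 19-23 | J3 23-26 | J4 26-27 |
Completion: J1=2  J2=11  J3=26  J4=27
Turnaround (C−A): J1=2  J2=9  J3=21  J4=20
Waiting(J4) = turnaround − burst = 20 − 9 = 11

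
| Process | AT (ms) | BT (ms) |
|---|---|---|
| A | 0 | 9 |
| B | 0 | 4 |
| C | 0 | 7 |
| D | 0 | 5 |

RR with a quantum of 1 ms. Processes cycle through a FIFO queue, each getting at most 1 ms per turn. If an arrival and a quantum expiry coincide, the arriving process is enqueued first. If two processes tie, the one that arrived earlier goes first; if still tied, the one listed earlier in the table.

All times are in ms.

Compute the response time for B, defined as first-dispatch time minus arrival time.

Schedule: | A 0-1 | B 1-2 | C 2-3 | D 3-4 | A 4-5 | B 5-6 | C 6-7 | D 7-8 | A 8-9 | B 9-10 | C 10-11 | D 11-12 | A 12-13 | B 13-14 | C 14-15 | D 15-16 | A 16-17 | C 17-18 | D 18-19 | A 19-20 | C 20-21 | A 21-22 | C 22-23 | A 23-25 |
Completion: A=25  B=14  C=23  D=19
Response(B) = first start − arrival = 1 − 0 = 1

1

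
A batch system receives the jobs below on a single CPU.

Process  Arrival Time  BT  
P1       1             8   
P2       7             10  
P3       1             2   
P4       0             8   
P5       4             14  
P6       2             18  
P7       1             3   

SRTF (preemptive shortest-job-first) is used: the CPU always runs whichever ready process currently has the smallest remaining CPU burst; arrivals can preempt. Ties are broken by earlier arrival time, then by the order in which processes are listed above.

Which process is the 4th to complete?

Schedule: | P4 0-1 | P3 1-3 | P7 3-6 | P4 6-13 | P1 13-21 | P2 21-31 | P5 31-45 | P6 45-63 |
Completion: P1=21  P2=31  P3=3  P4=13  P5=45  P6=63  P7=6
Finish order: P3 → P7 → P4 → P1 → P2 → P5 → P6

P1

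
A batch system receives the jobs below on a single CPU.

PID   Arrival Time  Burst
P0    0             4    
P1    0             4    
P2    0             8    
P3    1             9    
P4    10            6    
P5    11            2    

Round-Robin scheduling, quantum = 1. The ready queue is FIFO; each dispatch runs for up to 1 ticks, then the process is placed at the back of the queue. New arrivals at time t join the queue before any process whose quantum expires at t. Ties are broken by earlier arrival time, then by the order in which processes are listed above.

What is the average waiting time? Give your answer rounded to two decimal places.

Schedule: | P0 0-1 | P1 1-2 | P2 2-3 | P3 3-4 | P0 4-5 | P1 5-6 | P2 6-7 | P3 7-8 | P0 8-9 | P1 9-10 | P2 10-11 | P3 11-12 | P0 12-13 | P4 13-14 | P1 14-15 | P5 15-16 | P2 16-17 | P3 17-18 | P4 18-19 | P5 19-20 | P2 20-21 | P3 21-22 | P4 22-23 | P2 23-24 | P3 24-25 | P4 25-26 | P2 26-27 | P3 27-28 | P4 28-29 | P2 29-30 | P3 30-31 | P4 31-32 | P3 32-33 |
Completion: P0=13  P1=15  P2=30  P3=33  P4=32  P5=20
Turnaround (C−A): P0=13  P1=15  P2=30  P3=32  P4=22  P5=9
Waiting times: P0=9, P1=11, P2=22, P3=23, P4=16, P5=7
Average waiting = (9+11+22+23+16+7) / 6 = 88/6 = 14.67

14.67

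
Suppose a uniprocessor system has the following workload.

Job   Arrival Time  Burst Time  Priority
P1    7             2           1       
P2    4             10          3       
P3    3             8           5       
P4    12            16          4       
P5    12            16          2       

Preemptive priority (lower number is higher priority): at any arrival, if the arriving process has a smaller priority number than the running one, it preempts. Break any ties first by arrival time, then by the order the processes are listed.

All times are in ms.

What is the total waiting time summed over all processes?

82

Schedule: | idle 0-3 | P3 3-4 | P2 4-7 | P1 7-9 | P2 9-12 | P5 12-28 | P2 28-32 | P4 32-48 | P3 48-55 |
Completion: P1=9  P2=32  P3=55  P4=48  P5=28
Turnaround (C−A): P1=2  P2=28  P3=52  P4=36  P5=16
Waiting = turnaround − burst: P1=0, P2=18, P3=44, P4=20, P5=0
Total waiting = 0 + 18 + 44 + 20 + 0 = 82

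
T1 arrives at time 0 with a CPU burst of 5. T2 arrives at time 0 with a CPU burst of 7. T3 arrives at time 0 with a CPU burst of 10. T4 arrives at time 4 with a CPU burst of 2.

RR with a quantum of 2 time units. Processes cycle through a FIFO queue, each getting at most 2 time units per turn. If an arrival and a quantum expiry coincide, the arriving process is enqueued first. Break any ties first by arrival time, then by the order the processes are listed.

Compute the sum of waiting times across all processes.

41

Timeline: | T1 0-2 | T2 2-4 | T3 4-6 | T1 6-8 | T4 8-10 | T2 10-12 | T3 12-14 | T1 14-15 | T2 15-17 | T3 17-19 | T2 19-20 | T3 20-24 |
Completion: T1=15  T2=20  T3=24  T4=10
Turnaround (C−A): T1=15  T2=20  T3=24  T4=6
Waiting = turnaround − burst: T1=10, T2=13, T3=14, T4=4
Total waiting = 10 + 13 + 14 + 4 = 41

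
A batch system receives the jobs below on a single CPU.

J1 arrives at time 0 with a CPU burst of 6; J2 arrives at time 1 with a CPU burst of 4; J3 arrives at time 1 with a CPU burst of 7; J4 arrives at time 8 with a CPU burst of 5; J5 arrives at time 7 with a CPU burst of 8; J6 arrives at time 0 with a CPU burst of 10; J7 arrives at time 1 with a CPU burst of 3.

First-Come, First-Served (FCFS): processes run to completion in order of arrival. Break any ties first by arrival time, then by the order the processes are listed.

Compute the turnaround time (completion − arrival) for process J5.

Schedule: | J1 0-6 | J6 6-16 | J2 16-20 | J3 20-27 | J7 27-30 | J5 30-38 | J4 38-43 |
Completion: J1=6  J2=20  J3=27  J4=43  J5=38  J6=16  J7=30
Turnaround (C−A): J1=6  J2=19  J3=26  J4=35  J5=31  J6=16  J7=29
Turnaround(J5) = completion − arrival = 38 − 7 = 31

31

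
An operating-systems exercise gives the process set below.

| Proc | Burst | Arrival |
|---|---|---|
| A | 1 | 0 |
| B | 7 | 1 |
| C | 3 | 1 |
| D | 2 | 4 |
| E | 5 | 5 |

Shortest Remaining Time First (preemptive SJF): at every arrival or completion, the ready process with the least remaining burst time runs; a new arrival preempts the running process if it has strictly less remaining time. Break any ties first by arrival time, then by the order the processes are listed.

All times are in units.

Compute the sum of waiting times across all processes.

Schedule: | A 0-1 | C 1-4 | D 4-6 | E 6-11 | B 11-18 |
Completion: A=1  B=18  C=4  D=6  E=11
Turnaround (C−A): A=1  B=17  C=3  D=2  E=6
Waiting = turnaround − burst: A=0, B=10, C=0, D=0, E=1
Total waiting = 0 + 10 + 0 + 0 + 1 = 11

11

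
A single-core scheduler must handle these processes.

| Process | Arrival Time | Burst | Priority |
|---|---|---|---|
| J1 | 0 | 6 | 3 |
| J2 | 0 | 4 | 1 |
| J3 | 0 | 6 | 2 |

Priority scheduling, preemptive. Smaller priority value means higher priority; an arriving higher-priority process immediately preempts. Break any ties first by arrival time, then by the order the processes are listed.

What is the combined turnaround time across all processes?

30

Schedule: | J2 0-4 | J3 4-10 | J1 10-16 |
Completion: J1=16  J2=4  J3=10
Turnaround = completion − arrival: J1=16, J2=4, J3=10
Total turnaround = 16 + 4 + 10 = 30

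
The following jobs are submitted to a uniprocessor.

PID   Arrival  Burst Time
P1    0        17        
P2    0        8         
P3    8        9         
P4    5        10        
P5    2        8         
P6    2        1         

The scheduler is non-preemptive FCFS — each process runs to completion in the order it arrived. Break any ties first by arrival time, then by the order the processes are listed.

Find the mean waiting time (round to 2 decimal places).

Gantt: | P1 0-17 | P2 17-25 | P5 25-33 | P6 33-34 | P4 34-44 | P3 44-53 |
Completion: P1=17  P2=25  P3=53  P4=44  P5=33  P6=34
Waiting times: P1=0, P2=17, P3=36, P4=29, P5=23, P6=31
Average waiting = (0+17+36+29+23+31) / 6 = 136/6 = 22.67

22.67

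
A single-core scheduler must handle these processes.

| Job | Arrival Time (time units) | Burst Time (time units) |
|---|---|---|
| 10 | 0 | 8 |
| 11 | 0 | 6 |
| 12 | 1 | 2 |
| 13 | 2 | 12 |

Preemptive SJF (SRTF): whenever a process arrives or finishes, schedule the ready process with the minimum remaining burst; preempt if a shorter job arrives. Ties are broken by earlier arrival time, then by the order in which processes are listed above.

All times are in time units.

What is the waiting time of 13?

Timeline: | 11 0-1 | 12 1-3 | 11 3-8 | 10 8-16 | 13 16-28 |
Completion: 10=16  11=8  12=3  13=28
Turnaround (C−A): 10=16  11=8  12=2  13=26
Waiting(13) = turnaround − burst = 26 − 12 = 14

14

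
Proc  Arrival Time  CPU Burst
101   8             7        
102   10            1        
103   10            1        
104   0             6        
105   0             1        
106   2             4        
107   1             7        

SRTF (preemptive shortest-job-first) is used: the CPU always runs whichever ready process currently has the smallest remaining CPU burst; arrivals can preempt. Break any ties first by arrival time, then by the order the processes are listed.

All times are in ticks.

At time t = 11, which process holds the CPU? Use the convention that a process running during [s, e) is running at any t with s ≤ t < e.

Schedule: | 105 0-1 | 104 1-2 | 106 2-6 | 104 6-11 | 102 11-12 | 103 12-13 | 107 13-20 | 101 20-27 |
Completion: 101=27  102=12  103=13  104=11  105=1  106=6  107=20

102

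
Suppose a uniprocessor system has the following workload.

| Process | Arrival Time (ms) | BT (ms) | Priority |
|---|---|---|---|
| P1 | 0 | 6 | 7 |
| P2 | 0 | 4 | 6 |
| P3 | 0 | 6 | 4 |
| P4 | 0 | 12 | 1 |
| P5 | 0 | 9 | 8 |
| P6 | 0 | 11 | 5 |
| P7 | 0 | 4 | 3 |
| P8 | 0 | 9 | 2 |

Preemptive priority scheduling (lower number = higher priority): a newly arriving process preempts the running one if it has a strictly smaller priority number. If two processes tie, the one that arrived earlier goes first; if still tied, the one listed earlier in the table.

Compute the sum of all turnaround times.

Timeline: | P4 0-12 | P8 12-21 | P7 21-25 | P3 25-31 | P6 31-42 | P2 42-46 | P1 46-52 | P5 52-61 |
Completion: P1=52  P2=46  P3=31  P4=12  P5=61  P6=42  P7=25  P8=21
Turnaround (C−A): P1=52  P2=46  P3=31  P4=12  P5=61  P6=42  P7=25  P8=21
Turnaround = completion − arrival: P1=52, P2=46, P3=31, P4=12, P5=61, P6=42, P7=25, P8=21
Total turnaround = 52 + 46 + 31 + 12 + 61 + 42 + 25 + 21 = 290

290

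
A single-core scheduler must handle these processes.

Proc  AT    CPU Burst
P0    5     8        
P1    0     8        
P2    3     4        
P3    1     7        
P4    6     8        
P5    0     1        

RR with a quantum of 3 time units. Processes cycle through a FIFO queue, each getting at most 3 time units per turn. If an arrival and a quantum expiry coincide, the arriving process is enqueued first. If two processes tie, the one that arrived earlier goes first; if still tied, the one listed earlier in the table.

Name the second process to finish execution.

P2

Gantt: | P1 0-3 | P5 3-4 | P3 4-7 | P2 7-10 | P1 10-13 | P0 13-16 | P4 16-19 | P3 19-22 | P2 22-23 | P1 23-25 | P0 25-28 | P4 28-31 | P3 31-32 | P0 32-34 | P4 34-36 |
Completion: P0=34  P1=25  P2=23  P3=32  P4=36  P5=4
Turnaround (C−A): P0=29  P1=25  P2=20  P3=31  P4=30  P5=4
Finish order: P5 → P2 → P1 → P3 → P0 → P4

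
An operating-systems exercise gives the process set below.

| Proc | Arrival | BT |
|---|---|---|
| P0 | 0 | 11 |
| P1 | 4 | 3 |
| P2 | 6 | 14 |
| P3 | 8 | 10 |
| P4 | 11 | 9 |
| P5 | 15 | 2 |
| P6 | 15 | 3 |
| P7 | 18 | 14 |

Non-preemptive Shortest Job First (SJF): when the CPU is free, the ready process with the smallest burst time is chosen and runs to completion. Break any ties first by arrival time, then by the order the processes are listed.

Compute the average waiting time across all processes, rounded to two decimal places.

Gantt: | P0 0-11 | P1 11-14 | P4 14-23 | P5 23-25 | P6 25-28 | P3 28-38 | P2 38-52 | P7 52-66 |
Completion: P0=11  P1=14  P2=52  P3=38  P4=23  P5=25  P6=28  P7=66
Turnaround (C−A): P0=11  P1=10  P2=46  P3=30  P4=12  P5=10  P6=13  P7=48
Waiting times: P0=0, P1=7, P2=32, P3=20, P4=3, P5=8, P6=10, P7=34
Average waiting = (0+7+32+20+3+8+10+34) / 8 = 114/8 = 14.25

14.25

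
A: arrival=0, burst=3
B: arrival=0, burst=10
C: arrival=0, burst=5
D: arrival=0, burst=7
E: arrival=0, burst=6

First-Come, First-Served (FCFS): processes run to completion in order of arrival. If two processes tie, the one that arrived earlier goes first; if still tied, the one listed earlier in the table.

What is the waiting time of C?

13

Gantt: | A 0-3 | B 3-13 | C 13-18 | D 18-25 | E 25-31 |
Completion: A=3  B=13  C=18  D=25  E=31
Turnaround (C−A): A=3  B=13  C=18  D=25  E=31
Waiting(C) = turnaround − burst = 18 − 5 = 13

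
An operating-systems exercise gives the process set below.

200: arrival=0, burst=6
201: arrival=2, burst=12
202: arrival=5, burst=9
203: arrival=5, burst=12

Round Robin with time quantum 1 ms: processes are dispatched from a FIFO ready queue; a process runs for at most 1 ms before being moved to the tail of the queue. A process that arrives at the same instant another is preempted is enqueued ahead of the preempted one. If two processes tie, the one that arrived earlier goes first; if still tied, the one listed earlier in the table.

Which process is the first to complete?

200

Timeline: | 200 0-2 | 201 2-3 | 200 3-4 | 201 4-5 | 200 5-6 | 202 6-7 | 203 7-8 | 201 8-9 | 200 9-10 | 202 10-11 | 203 11-12 | 201 12-13 | 200 13-14 | 202 14-15 | 203 15-16 | 201 16-17 | 202 17-18 | 203 18-19 | 201 19-20 | 202 20-21 | 203 21-22 | 201 22-23 | 202 23-24 | 203 24-25 | 201 25-26 | 202 26-27 | 203 27-28 | 201 28-29 | 202 29-30 | 203 30-31 | 201 31-32 | 202 32-33 | 203 33-34 | 201 34-35 | 203 35-36 | 201 36-37 | 203 37-39 |
Completion: 200=14  201=37  202=33  203=39
Finish order: 200 → 202 → 201 → 203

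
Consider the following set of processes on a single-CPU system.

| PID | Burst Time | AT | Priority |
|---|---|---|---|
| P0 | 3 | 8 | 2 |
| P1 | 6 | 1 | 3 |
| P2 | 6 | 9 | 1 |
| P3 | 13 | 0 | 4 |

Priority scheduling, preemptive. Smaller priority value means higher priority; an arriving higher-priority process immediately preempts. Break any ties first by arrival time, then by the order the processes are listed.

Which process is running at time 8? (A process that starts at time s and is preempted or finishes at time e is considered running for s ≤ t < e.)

Timeline: | P3 0-1 | P1 1-7 | P3 7-8 | P0 8-9 | P2 9-15 | P0 15-17 | P3 17-28 |
Completion: P0=17  P1=7  P2=15  P3=28
Turnaround (C−A): P0=9  P1=6  P2=6  P3=28

P0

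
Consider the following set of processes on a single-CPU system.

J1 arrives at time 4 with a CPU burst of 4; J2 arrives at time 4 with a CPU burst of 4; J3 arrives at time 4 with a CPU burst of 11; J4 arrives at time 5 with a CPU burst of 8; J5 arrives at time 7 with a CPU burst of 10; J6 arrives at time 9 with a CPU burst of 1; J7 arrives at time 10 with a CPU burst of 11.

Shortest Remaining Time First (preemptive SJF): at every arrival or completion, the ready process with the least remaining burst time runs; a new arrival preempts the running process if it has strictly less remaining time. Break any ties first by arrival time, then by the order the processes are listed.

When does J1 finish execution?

8

Schedule: | idle 0-4 | J1 4-8 | J2 8-9 | J6 9-10 | J2 10-13 | J4 13-21 | J5 21-31 | J3 31-42 | J7 42-53 |
Completion: J1=8  J2=13  J3=42  J4=21  J5=31  J6=10  J7=53
Turnaround (C−A): J1=4  J2=9  J3=38  J4=16  J5=24  J6=1  J7=43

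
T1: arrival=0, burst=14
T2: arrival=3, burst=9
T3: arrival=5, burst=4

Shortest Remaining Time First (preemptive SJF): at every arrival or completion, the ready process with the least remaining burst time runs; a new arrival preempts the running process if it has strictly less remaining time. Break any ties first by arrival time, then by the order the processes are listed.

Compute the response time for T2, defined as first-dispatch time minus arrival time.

Gantt: | T1 0-3 | T2 3-5 | T3 5-9 | T2 9-16 | T1 16-27 |
Completion: T1=27  T2=16  T3=9
Turnaround (C−A): T1=27  T2=13  T3=4
Response(T2) = first start − arrival = 3 − 3 = 0

0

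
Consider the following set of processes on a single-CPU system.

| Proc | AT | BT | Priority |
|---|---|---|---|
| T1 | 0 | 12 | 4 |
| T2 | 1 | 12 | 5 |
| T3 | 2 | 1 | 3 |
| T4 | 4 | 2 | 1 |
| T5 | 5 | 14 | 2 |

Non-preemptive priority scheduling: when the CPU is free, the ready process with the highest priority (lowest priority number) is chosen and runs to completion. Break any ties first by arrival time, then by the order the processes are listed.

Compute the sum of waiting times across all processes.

71

Timeline: | T1 0-12 | T4 12-14 | T5 14-28 | T3 28-29 | T2 29-41 |
Completion: T1=12  T2=41  T3=29  T4=14  T5=28
Turnaround (C−A): T1=12  T2=40  T3=27  T4=10  T5=23
Waiting = turnaround − burst: T1=0, T2=28, T3=26, T4=8, T5=9
Total waiting = 0 + 28 + 26 + 8 + 9 = 71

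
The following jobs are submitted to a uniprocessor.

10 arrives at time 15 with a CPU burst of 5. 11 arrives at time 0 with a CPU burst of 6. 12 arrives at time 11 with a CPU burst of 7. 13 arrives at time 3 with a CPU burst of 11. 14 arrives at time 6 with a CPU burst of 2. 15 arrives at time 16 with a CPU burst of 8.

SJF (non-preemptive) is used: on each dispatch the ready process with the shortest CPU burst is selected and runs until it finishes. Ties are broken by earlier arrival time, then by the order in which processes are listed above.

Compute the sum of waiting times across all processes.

Schedule: | 11 0-6 | 14 6-8 | 13 8-19 | 10 19-24 | 12 24-31 | 15 31-39 |
Completion: 10=24  11=6  12=31  13=19  14=8  15=39
Turnaround (C−A): 10=9  11=6  12=20  13=16  14=2  15=23
Waiting = turnaround − burst: 10=4, 11=0, 12=13, 13=5, 14=0, 15=15
Total waiting = 4 + 0 + 13 + 5 + 0 + 15 = 37

37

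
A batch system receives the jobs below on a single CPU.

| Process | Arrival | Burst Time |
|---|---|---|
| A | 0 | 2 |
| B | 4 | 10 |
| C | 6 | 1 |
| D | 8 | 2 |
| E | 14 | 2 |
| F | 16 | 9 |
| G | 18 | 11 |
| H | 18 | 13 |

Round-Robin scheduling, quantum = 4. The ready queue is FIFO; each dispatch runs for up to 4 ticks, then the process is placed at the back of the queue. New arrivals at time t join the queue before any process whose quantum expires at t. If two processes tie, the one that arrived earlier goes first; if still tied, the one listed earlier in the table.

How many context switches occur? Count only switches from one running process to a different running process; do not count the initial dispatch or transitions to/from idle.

14

Gantt: | A 0-2 | idle 2-4 | B 4-8 | C 8-9 | D 9-11 | B 11-15 | E 15-17 | B 17-19 | F 19-23 | G 23-27 | H 27-31 | F 31-35 | G 35-39 | H 39-43 | F 43-44 | G 44-47 | H 47-52 |
Completion: A=2  B=19  C=9  D=11  E=17  F=44  G=47  H=52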